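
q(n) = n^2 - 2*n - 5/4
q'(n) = 2*n - 2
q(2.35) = -0.43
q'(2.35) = 2.70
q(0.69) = -2.15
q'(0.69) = -0.62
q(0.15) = -1.53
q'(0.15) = -1.70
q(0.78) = -2.20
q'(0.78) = -0.44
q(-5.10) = 34.96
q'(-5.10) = -12.20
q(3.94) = 6.39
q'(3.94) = 5.88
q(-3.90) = 21.76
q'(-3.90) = -9.80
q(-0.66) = 0.51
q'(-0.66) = -3.32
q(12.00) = 118.75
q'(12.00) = 22.00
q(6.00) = 22.75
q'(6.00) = 10.00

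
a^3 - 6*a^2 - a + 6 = (a - 6)*(a - 1)*(a + 1)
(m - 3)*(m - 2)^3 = m^4 - 9*m^3 + 30*m^2 - 44*m + 24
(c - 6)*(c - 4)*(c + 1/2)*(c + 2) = c^4 - 15*c^3/2 + 50*c + 24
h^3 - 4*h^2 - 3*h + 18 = (h - 3)^2*(h + 2)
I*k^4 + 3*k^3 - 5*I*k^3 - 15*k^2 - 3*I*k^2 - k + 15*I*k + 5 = (k - 5)*(k - I)^2*(I*k + 1)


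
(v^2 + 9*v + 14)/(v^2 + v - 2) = (v + 7)/(v - 1)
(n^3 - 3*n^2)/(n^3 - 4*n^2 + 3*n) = n/(n - 1)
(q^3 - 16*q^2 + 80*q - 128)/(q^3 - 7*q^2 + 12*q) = (q^2 - 12*q + 32)/(q*(q - 3))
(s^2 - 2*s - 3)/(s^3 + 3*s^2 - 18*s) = (s + 1)/(s*(s + 6))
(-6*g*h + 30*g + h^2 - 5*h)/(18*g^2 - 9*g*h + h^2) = (5 - h)/(3*g - h)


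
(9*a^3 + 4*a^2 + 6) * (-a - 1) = -9*a^4 - 13*a^3 - 4*a^2 - 6*a - 6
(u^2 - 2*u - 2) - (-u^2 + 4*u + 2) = 2*u^2 - 6*u - 4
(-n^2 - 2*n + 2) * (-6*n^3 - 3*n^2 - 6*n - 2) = 6*n^5 + 15*n^4 + 8*n^2 - 8*n - 4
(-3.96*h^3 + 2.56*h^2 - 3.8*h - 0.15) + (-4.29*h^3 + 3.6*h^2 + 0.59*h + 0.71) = -8.25*h^3 + 6.16*h^2 - 3.21*h + 0.56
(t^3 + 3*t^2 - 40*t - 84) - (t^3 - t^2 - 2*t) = 4*t^2 - 38*t - 84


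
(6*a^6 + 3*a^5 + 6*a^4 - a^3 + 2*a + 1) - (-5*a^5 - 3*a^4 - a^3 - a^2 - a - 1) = 6*a^6 + 8*a^5 + 9*a^4 + a^2 + 3*a + 2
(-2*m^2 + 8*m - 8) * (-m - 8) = 2*m^3 + 8*m^2 - 56*m + 64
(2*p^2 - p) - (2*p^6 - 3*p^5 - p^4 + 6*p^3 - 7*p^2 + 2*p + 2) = -2*p^6 + 3*p^5 + p^4 - 6*p^3 + 9*p^2 - 3*p - 2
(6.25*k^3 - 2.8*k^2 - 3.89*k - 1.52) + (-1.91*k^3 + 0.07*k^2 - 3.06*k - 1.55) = 4.34*k^3 - 2.73*k^2 - 6.95*k - 3.07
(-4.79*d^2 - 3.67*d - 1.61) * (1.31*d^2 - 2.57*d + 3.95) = -6.2749*d^4 + 7.5026*d^3 - 11.5977*d^2 - 10.3588*d - 6.3595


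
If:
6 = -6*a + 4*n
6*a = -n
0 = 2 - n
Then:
No Solution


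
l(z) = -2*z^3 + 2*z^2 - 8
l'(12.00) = -816.00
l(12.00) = -3176.00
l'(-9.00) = -522.00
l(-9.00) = 1612.00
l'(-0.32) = -1.89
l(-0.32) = -7.73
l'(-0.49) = -3.40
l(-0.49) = -7.28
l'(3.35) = -53.94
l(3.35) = -60.75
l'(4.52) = -104.50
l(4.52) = -151.83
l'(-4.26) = -125.93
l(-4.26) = 182.91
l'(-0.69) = -5.62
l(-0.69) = -6.39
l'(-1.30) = -15.34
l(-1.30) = -0.23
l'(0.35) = 0.66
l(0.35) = -7.84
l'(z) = -6*z^2 + 4*z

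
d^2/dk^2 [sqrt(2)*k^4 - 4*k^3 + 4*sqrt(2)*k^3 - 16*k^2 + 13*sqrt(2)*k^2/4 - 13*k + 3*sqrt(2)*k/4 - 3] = 12*sqrt(2)*k^2 - 24*k + 24*sqrt(2)*k - 32 + 13*sqrt(2)/2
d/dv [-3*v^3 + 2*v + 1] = 2 - 9*v^2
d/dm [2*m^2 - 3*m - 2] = 4*m - 3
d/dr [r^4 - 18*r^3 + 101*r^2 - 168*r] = 4*r^3 - 54*r^2 + 202*r - 168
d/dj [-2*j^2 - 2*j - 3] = -4*j - 2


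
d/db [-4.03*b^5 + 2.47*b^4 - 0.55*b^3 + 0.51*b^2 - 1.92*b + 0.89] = -20.15*b^4 + 9.88*b^3 - 1.65*b^2 + 1.02*b - 1.92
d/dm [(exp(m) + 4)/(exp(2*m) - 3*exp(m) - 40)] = (-(exp(m) + 4)*(2*exp(m) - 3) + exp(2*m) - 3*exp(m) - 40)*exp(m)/(-exp(2*m) + 3*exp(m) + 40)^2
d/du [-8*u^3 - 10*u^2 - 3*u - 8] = -24*u^2 - 20*u - 3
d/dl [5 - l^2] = -2*l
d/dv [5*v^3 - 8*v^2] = v*(15*v - 16)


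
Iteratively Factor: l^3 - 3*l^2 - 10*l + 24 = (l - 2)*(l^2 - l - 12) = (l - 2)*(l + 3)*(l - 4)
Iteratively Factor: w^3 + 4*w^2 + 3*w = (w)*(w^2 + 4*w + 3) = w*(w + 1)*(w + 3)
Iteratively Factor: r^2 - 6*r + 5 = (r - 5)*(r - 1)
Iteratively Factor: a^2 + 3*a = (a)*(a + 3)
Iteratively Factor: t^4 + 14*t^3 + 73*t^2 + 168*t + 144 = (t + 3)*(t^3 + 11*t^2 + 40*t + 48) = (t + 3)*(t + 4)*(t^2 + 7*t + 12) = (t + 3)*(t + 4)^2*(t + 3)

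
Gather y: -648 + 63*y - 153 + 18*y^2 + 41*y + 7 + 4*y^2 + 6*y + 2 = 22*y^2 + 110*y - 792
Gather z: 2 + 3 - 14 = -9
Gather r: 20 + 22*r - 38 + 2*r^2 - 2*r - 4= 2*r^2 + 20*r - 22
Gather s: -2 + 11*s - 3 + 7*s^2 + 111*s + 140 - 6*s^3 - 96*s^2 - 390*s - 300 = -6*s^3 - 89*s^2 - 268*s - 165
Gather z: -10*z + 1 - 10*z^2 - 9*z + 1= -10*z^2 - 19*z + 2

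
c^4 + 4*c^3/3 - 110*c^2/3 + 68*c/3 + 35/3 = (c - 5)*(c - 1)*(c + 1/3)*(c + 7)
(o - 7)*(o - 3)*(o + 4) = o^3 - 6*o^2 - 19*o + 84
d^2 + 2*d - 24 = (d - 4)*(d + 6)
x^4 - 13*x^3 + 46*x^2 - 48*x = x*(x - 8)*(x - 3)*(x - 2)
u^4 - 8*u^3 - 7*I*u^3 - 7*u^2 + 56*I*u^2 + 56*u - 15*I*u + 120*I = (u - 8)*(u - 5*I)*(u - 3*I)*(u + I)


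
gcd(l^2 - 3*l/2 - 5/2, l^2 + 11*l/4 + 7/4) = l + 1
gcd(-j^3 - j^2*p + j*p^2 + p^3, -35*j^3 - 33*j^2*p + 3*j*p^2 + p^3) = j + p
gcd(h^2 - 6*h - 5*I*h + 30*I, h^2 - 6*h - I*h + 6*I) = h - 6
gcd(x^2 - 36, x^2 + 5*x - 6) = x + 6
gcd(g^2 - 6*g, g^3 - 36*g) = g^2 - 6*g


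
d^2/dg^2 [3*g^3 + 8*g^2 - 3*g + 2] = 18*g + 16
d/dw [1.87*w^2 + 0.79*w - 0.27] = 3.74*w + 0.79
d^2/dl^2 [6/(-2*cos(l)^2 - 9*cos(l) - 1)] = 6*(16*sin(l)^4 - 81*sin(l)^2 - 153*cos(l)/2 + 27*cos(3*l)/2 - 93)/(-2*sin(l)^2 + 9*cos(l) + 3)^3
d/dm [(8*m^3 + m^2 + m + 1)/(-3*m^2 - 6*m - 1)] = (-24*m^4 - 96*m^3 - 27*m^2 + 4*m + 5)/(9*m^4 + 36*m^3 + 42*m^2 + 12*m + 1)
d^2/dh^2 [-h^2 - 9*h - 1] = -2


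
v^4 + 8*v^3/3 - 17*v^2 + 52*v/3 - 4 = (v - 2)*(v - 1)*(v - 1/3)*(v + 6)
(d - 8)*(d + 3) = d^2 - 5*d - 24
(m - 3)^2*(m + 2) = m^3 - 4*m^2 - 3*m + 18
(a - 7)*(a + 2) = a^2 - 5*a - 14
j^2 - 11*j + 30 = (j - 6)*(j - 5)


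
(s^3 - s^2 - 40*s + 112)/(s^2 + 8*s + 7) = (s^2 - 8*s + 16)/(s + 1)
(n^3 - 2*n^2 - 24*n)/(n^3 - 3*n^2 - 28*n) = (n - 6)/(n - 7)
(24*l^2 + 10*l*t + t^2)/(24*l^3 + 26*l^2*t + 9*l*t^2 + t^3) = (6*l + t)/(6*l^2 + 5*l*t + t^2)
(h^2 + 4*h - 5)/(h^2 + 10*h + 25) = (h - 1)/(h + 5)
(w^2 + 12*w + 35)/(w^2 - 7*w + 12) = (w^2 + 12*w + 35)/(w^2 - 7*w + 12)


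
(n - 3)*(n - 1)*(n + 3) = n^3 - n^2 - 9*n + 9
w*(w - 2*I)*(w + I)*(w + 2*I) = w^4 + I*w^3 + 4*w^2 + 4*I*w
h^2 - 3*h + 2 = (h - 2)*(h - 1)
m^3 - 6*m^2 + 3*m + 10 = (m - 5)*(m - 2)*(m + 1)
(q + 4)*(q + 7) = q^2 + 11*q + 28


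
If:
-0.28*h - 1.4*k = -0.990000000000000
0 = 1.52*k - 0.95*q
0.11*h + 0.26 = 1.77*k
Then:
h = 2.14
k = 0.28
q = 0.45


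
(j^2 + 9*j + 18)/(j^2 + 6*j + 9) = (j + 6)/(j + 3)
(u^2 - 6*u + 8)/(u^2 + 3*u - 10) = (u - 4)/(u + 5)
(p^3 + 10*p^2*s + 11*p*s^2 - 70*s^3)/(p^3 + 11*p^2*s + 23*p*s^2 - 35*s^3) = (p - 2*s)/(p - s)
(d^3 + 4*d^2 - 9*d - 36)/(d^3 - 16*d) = (d^2 - 9)/(d*(d - 4))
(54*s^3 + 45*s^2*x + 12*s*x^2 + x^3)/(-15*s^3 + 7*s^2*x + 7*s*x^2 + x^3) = (18*s^2 + 9*s*x + x^2)/(-5*s^2 + 4*s*x + x^2)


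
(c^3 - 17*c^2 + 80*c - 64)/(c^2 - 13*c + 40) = (c^2 - 9*c + 8)/(c - 5)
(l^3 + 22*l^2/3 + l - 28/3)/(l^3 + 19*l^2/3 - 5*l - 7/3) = (3*l + 4)/(3*l + 1)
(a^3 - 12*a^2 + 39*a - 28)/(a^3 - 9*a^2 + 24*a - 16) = (a - 7)/(a - 4)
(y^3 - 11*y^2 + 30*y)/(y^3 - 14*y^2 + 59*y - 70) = y*(y - 6)/(y^2 - 9*y + 14)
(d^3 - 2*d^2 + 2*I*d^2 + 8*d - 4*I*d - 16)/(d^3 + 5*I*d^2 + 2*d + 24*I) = (d - 2)/(d + 3*I)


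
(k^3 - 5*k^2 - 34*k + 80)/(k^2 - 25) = (k^2 - 10*k + 16)/(k - 5)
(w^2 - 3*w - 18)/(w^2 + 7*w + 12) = (w - 6)/(w + 4)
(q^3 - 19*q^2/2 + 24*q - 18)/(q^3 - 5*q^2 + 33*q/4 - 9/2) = 2*(q - 6)/(2*q - 3)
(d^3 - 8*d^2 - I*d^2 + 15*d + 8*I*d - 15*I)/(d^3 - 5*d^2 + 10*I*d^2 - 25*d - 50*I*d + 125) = (d^2 - d*(3 + I) + 3*I)/(d^2 + 10*I*d - 25)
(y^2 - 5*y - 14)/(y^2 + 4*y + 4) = (y - 7)/(y + 2)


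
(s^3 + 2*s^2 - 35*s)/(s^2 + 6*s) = (s^2 + 2*s - 35)/(s + 6)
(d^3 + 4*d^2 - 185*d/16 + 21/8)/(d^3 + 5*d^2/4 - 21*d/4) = (4*d^2 + 23*d - 6)/(4*d*(d + 3))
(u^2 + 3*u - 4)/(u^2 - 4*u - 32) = (u - 1)/(u - 8)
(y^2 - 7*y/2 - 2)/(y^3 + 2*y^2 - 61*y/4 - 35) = 2*(2*y + 1)/(4*y^2 + 24*y + 35)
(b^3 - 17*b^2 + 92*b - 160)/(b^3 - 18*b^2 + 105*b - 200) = (b - 4)/(b - 5)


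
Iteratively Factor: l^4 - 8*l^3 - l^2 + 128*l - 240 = (l + 4)*(l^3 - 12*l^2 + 47*l - 60) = (l - 4)*(l + 4)*(l^2 - 8*l + 15) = (l - 4)*(l - 3)*(l + 4)*(l - 5)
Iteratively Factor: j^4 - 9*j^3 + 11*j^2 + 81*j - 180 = (j + 3)*(j^3 - 12*j^2 + 47*j - 60) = (j - 5)*(j + 3)*(j^2 - 7*j + 12) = (j - 5)*(j - 3)*(j + 3)*(j - 4)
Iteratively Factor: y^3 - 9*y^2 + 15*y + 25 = (y + 1)*(y^2 - 10*y + 25) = (y - 5)*(y + 1)*(y - 5)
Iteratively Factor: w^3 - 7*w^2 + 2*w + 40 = (w - 5)*(w^2 - 2*w - 8) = (w - 5)*(w + 2)*(w - 4)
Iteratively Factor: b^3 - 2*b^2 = (b)*(b^2 - 2*b) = b*(b - 2)*(b)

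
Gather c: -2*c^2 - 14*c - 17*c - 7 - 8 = -2*c^2 - 31*c - 15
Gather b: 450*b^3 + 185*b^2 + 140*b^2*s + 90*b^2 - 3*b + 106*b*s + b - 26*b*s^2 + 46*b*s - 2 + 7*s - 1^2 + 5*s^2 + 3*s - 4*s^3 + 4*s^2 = 450*b^3 + b^2*(140*s + 275) + b*(-26*s^2 + 152*s - 2) - 4*s^3 + 9*s^2 + 10*s - 3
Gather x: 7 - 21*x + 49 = 56 - 21*x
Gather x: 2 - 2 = 0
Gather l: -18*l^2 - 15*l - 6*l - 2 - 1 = -18*l^2 - 21*l - 3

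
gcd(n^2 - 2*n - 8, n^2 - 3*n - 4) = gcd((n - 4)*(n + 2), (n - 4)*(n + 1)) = n - 4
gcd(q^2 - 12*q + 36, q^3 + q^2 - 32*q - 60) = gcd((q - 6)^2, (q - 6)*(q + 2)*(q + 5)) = q - 6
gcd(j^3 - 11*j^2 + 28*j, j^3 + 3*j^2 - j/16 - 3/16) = 1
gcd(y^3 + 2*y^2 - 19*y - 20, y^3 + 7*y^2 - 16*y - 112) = y - 4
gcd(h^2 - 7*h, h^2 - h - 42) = h - 7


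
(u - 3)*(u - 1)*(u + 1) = u^3 - 3*u^2 - u + 3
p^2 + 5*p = p*(p + 5)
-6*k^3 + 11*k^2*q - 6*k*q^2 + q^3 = (-3*k + q)*(-2*k + q)*(-k + q)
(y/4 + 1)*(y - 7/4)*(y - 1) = y^3/4 + 5*y^2/16 - 37*y/16 + 7/4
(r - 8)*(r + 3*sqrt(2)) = r^2 - 8*r + 3*sqrt(2)*r - 24*sqrt(2)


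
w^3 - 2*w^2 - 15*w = w*(w - 5)*(w + 3)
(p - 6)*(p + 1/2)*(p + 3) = p^3 - 5*p^2/2 - 39*p/2 - 9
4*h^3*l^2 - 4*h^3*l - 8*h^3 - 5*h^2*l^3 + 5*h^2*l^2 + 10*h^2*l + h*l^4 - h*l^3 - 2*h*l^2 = (-4*h + l)*(-h + l)*(l - 2)*(h*l + h)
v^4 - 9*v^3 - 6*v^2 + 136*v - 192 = (v - 8)*(v - 3)*(v - 2)*(v + 4)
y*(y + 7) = y^2 + 7*y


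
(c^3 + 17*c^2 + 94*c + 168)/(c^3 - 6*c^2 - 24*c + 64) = (c^2 + 13*c + 42)/(c^2 - 10*c + 16)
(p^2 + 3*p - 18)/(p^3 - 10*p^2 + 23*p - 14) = (p^2 + 3*p - 18)/(p^3 - 10*p^2 + 23*p - 14)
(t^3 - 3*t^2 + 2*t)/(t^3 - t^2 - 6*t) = (-t^2 + 3*t - 2)/(-t^2 + t + 6)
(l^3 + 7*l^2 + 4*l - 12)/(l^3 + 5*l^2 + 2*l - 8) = (l + 6)/(l + 4)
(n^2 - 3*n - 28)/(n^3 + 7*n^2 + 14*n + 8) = (n - 7)/(n^2 + 3*n + 2)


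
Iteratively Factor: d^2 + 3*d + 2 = (d + 2)*(d + 1)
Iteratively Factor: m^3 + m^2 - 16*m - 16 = (m - 4)*(m^2 + 5*m + 4) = (m - 4)*(m + 1)*(m + 4)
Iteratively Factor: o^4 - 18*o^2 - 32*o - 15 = (o + 1)*(o^3 - o^2 - 17*o - 15) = (o + 1)*(o + 3)*(o^2 - 4*o - 5) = (o - 5)*(o + 1)*(o + 3)*(o + 1)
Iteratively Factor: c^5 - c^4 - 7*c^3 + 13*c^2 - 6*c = (c + 3)*(c^4 - 4*c^3 + 5*c^2 - 2*c) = (c - 1)*(c + 3)*(c^3 - 3*c^2 + 2*c) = (c - 1)^2*(c + 3)*(c^2 - 2*c) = (c - 2)*(c - 1)^2*(c + 3)*(c)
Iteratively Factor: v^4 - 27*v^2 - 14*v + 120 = (v + 4)*(v^3 - 4*v^2 - 11*v + 30) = (v - 5)*(v + 4)*(v^2 + v - 6) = (v - 5)*(v - 2)*(v + 4)*(v + 3)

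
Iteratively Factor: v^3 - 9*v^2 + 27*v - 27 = (v - 3)*(v^2 - 6*v + 9) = (v - 3)^2*(v - 3)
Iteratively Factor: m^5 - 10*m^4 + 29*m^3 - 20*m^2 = (m - 4)*(m^4 - 6*m^3 + 5*m^2) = (m - 4)*(m - 1)*(m^3 - 5*m^2) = (m - 5)*(m - 4)*(m - 1)*(m^2) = m*(m - 5)*(m - 4)*(m - 1)*(m)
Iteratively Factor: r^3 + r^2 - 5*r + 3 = (r - 1)*(r^2 + 2*r - 3) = (r - 1)^2*(r + 3)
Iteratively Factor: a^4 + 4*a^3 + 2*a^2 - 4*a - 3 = (a + 1)*(a^3 + 3*a^2 - a - 3) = (a - 1)*(a + 1)*(a^2 + 4*a + 3) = (a - 1)*(a + 1)^2*(a + 3)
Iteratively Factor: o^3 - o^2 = (o - 1)*(o^2) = o*(o - 1)*(o)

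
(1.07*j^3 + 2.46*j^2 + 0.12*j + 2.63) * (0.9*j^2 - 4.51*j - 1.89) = 0.963*j^5 - 2.6117*j^4 - 13.0089*j^3 - 2.8236*j^2 - 12.0881*j - 4.9707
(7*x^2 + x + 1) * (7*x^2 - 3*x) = 49*x^4 - 14*x^3 + 4*x^2 - 3*x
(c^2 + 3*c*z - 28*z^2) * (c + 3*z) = c^3 + 6*c^2*z - 19*c*z^2 - 84*z^3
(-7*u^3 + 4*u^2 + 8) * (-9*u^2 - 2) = 63*u^5 - 36*u^4 + 14*u^3 - 80*u^2 - 16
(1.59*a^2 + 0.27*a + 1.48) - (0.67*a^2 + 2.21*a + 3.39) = 0.92*a^2 - 1.94*a - 1.91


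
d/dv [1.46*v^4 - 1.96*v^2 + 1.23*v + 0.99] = 5.84*v^3 - 3.92*v + 1.23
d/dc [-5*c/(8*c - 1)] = 5/(8*c - 1)^2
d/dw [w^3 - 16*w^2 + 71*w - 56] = 3*w^2 - 32*w + 71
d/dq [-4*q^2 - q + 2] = -8*q - 1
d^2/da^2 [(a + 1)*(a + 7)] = 2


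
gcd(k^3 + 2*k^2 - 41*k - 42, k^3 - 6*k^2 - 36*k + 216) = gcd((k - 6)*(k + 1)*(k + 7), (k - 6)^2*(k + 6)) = k - 6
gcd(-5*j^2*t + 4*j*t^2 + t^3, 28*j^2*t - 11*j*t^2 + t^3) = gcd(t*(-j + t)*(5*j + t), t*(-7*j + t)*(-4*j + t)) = t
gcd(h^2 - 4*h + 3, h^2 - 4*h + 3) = h^2 - 4*h + 3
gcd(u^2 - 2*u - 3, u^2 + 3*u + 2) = u + 1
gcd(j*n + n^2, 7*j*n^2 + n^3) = n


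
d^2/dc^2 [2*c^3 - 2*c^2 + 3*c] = 12*c - 4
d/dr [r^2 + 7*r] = 2*r + 7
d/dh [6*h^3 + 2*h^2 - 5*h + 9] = 18*h^2 + 4*h - 5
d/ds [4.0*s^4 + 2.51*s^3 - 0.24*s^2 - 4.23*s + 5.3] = 16.0*s^3 + 7.53*s^2 - 0.48*s - 4.23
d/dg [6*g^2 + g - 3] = 12*g + 1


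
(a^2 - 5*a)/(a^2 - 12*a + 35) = a/(a - 7)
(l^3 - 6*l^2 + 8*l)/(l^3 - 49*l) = (l^2 - 6*l + 8)/(l^2 - 49)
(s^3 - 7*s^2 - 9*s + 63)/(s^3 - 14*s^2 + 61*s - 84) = (s + 3)/(s - 4)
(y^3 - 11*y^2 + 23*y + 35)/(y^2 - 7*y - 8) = (y^2 - 12*y + 35)/(y - 8)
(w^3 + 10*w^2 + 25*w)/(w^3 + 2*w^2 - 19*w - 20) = w*(w + 5)/(w^2 - 3*w - 4)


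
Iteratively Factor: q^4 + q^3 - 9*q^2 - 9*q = (q + 1)*(q^3 - 9*q) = (q + 1)*(q + 3)*(q^2 - 3*q) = q*(q + 1)*(q + 3)*(q - 3)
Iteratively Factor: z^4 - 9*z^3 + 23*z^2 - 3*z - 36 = (z + 1)*(z^3 - 10*z^2 + 33*z - 36) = (z - 3)*(z + 1)*(z^2 - 7*z + 12) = (z - 4)*(z - 3)*(z + 1)*(z - 3)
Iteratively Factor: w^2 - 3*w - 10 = (w - 5)*(w + 2)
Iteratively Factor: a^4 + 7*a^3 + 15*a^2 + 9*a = (a + 3)*(a^3 + 4*a^2 + 3*a) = (a + 1)*(a + 3)*(a^2 + 3*a) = (a + 1)*(a + 3)^2*(a)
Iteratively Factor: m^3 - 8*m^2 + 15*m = (m)*(m^2 - 8*m + 15) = m*(m - 5)*(m - 3)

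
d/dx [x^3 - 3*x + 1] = 3*x^2 - 3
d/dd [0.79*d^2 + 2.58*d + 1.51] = 1.58*d + 2.58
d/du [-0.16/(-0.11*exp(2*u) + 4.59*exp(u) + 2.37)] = (0.7344 - 0.0352*exp(u))*exp(u)/(-0.11*exp(2*u) + 4.59*exp(u) + 2.37)^2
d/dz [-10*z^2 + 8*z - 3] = 8 - 20*z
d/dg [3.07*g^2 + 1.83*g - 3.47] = 6.14*g + 1.83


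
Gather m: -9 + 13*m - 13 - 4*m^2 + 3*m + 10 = -4*m^2 + 16*m - 12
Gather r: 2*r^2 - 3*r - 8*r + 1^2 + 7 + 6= 2*r^2 - 11*r + 14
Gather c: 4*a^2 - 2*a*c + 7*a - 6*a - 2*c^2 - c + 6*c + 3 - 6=4*a^2 + a - 2*c^2 + c*(5 - 2*a) - 3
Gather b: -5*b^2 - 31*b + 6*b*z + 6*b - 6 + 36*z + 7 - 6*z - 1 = -5*b^2 + b*(6*z - 25) + 30*z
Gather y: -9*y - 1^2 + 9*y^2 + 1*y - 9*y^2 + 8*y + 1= 0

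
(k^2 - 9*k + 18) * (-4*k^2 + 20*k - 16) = -4*k^4 + 56*k^3 - 268*k^2 + 504*k - 288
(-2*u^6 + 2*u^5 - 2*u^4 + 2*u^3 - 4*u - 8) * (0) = 0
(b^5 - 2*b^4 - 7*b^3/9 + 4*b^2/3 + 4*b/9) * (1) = b^5 - 2*b^4 - 7*b^3/9 + 4*b^2/3 + 4*b/9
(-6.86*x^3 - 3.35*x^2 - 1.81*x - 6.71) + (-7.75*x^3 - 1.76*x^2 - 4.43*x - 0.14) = -14.61*x^3 - 5.11*x^2 - 6.24*x - 6.85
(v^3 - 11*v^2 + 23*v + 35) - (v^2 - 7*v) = v^3 - 12*v^2 + 30*v + 35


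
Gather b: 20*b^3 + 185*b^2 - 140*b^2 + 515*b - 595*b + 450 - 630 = 20*b^3 + 45*b^2 - 80*b - 180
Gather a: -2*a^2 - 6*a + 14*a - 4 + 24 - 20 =-2*a^2 + 8*a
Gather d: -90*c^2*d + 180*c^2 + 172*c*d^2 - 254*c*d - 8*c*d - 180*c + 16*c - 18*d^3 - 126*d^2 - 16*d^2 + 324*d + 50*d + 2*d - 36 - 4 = 180*c^2 - 164*c - 18*d^3 + d^2*(172*c - 142) + d*(-90*c^2 - 262*c + 376) - 40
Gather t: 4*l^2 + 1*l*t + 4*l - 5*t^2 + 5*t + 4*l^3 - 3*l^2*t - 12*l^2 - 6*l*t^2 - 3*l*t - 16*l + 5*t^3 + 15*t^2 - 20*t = 4*l^3 - 8*l^2 - 12*l + 5*t^3 + t^2*(10 - 6*l) + t*(-3*l^2 - 2*l - 15)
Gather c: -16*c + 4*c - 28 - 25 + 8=-12*c - 45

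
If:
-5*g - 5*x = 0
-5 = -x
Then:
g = -5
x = 5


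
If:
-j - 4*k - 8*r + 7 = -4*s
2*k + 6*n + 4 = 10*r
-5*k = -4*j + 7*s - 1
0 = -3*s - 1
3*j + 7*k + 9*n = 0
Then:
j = 275/201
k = 118/67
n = -367/201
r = -23/67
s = -1/3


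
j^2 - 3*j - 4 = (j - 4)*(j + 1)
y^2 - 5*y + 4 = (y - 4)*(y - 1)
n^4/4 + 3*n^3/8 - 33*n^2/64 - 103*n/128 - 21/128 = (n/4 + 1/4)*(n - 3/2)*(n + 1/4)*(n + 7/4)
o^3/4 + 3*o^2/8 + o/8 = o*(o/4 + 1/4)*(o + 1/2)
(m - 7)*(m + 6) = m^2 - m - 42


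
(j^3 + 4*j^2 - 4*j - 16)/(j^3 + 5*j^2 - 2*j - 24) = (j + 2)/(j + 3)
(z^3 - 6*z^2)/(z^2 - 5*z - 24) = z^2*(6 - z)/(-z^2 + 5*z + 24)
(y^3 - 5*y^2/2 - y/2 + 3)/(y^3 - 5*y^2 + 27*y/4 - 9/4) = 2*(y^2 - y - 2)/(2*y^2 - 7*y + 3)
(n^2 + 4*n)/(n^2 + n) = (n + 4)/(n + 1)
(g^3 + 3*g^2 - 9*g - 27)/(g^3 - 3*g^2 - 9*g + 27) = (g + 3)/(g - 3)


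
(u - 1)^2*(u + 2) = u^3 - 3*u + 2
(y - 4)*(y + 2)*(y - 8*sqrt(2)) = y^3 - 8*sqrt(2)*y^2 - 2*y^2 - 8*y + 16*sqrt(2)*y + 64*sqrt(2)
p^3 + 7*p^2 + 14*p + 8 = (p + 1)*(p + 2)*(p + 4)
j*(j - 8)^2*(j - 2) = j^4 - 18*j^3 + 96*j^2 - 128*j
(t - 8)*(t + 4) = t^2 - 4*t - 32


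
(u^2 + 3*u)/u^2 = (u + 3)/u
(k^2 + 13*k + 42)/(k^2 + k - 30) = (k + 7)/(k - 5)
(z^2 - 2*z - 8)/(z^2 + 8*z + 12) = (z - 4)/(z + 6)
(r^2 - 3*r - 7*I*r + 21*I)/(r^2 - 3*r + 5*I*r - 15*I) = (r - 7*I)/(r + 5*I)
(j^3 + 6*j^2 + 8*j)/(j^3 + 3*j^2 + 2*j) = (j + 4)/(j + 1)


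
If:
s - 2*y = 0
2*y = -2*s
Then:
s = 0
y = 0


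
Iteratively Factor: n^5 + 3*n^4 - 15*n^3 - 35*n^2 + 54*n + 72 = (n + 4)*(n^4 - n^3 - 11*n^2 + 9*n + 18) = (n - 2)*(n + 4)*(n^3 + n^2 - 9*n - 9) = (n - 2)*(n + 3)*(n + 4)*(n^2 - 2*n - 3) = (n - 2)*(n + 1)*(n + 3)*(n + 4)*(n - 3)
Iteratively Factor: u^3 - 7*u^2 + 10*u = (u - 5)*(u^2 - 2*u) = u*(u - 5)*(u - 2)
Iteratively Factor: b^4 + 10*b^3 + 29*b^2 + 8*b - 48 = (b + 3)*(b^3 + 7*b^2 + 8*b - 16) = (b + 3)*(b + 4)*(b^2 + 3*b - 4) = (b - 1)*(b + 3)*(b + 4)*(b + 4)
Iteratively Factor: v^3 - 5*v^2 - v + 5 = (v + 1)*(v^2 - 6*v + 5) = (v - 5)*(v + 1)*(v - 1)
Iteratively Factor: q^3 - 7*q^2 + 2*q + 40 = (q - 5)*(q^2 - 2*q - 8) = (q - 5)*(q - 4)*(q + 2)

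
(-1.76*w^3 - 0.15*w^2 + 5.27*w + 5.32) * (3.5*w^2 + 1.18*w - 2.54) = -6.16*w^5 - 2.6018*w^4 + 22.7384*w^3 + 25.2196*w^2 - 7.1082*w - 13.5128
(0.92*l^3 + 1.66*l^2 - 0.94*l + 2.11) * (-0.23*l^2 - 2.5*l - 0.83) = -0.2116*l^5 - 2.6818*l^4 - 4.6974*l^3 + 0.4869*l^2 - 4.4948*l - 1.7513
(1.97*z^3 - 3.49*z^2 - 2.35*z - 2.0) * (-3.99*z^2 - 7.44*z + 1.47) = -7.8603*z^5 - 0.731699999999998*z^4 + 38.238*z^3 + 20.3337*z^2 + 11.4255*z - 2.94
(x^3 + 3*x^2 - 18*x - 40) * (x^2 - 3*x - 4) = x^5 - 31*x^3 + 2*x^2 + 192*x + 160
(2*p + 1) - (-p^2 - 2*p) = p^2 + 4*p + 1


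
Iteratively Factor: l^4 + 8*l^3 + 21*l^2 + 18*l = (l + 3)*(l^3 + 5*l^2 + 6*l) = l*(l + 3)*(l^2 + 5*l + 6) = l*(l + 3)^2*(l + 2)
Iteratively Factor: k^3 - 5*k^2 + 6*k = (k - 2)*(k^2 - 3*k) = k*(k - 2)*(k - 3)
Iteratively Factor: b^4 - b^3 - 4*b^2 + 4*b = (b - 1)*(b^3 - 4*b) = (b - 2)*(b - 1)*(b^2 + 2*b) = b*(b - 2)*(b - 1)*(b + 2)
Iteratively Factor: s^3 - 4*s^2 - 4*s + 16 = (s + 2)*(s^2 - 6*s + 8) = (s - 4)*(s + 2)*(s - 2)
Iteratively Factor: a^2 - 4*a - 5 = (a - 5)*(a + 1)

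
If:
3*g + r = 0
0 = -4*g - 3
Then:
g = -3/4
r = 9/4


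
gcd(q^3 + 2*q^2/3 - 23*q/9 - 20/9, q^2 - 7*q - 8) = q + 1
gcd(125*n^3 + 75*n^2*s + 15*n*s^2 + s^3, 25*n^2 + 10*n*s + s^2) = 25*n^2 + 10*n*s + s^2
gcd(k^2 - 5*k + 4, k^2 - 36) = 1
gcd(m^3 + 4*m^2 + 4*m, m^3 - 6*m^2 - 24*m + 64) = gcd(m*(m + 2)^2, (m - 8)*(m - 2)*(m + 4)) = 1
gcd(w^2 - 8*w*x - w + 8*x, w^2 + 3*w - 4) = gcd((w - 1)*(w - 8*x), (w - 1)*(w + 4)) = w - 1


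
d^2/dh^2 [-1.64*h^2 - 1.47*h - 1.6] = -3.28000000000000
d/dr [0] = 0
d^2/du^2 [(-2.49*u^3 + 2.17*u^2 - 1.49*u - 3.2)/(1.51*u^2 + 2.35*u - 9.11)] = (1.4210854715202e-14*u^4 - 118.202616*u^3 + 455.169492*u^2 - 1431.012708*u + 173.005344)/(3.442951*u^6 + 16.074705*u^5 - 37.298208*u^4 - 180.983135*u^3 + 225.024288*u^2 + 585.094305*u - 756.058031)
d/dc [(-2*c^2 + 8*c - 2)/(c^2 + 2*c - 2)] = 12*(-c^2 + c - 1)/(c^4 + 4*c^3 - 8*c + 4)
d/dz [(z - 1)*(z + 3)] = 2*z + 2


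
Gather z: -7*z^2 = -7*z^2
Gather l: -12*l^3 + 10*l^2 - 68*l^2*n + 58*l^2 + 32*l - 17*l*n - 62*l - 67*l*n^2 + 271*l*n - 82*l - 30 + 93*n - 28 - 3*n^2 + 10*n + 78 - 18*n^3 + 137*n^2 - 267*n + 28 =-12*l^3 + l^2*(68 - 68*n) + l*(-67*n^2 + 254*n - 112) - 18*n^3 + 134*n^2 - 164*n + 48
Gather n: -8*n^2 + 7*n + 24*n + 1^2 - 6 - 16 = -8*n^2 + 31*n - 21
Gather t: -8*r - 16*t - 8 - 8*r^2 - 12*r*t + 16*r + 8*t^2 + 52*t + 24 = -8*r^2 + 8*r + 8*t^2 + t*(36 - 12*r) + 16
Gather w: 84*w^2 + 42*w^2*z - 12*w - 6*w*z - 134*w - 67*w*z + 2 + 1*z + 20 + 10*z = w^2*(42*z + 84) + w*(-73*z - 146) + 11*z + 22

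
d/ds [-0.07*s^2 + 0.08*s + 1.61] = 0.08 - 0.14*s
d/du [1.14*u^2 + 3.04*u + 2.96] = 2.28*u + 3.04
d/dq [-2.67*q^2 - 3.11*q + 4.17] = -5.34*q - 3.11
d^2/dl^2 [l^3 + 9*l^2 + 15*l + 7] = 6*l + 18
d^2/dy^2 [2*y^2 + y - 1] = 4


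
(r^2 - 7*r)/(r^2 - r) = (r - 7)/(r - 1)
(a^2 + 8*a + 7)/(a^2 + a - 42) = (a + 1)/(a - 6)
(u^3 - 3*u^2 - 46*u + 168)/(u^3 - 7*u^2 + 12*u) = (u^2 + u - 42)/(u*(u - 3))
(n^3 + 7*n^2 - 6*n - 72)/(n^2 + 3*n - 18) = n + 4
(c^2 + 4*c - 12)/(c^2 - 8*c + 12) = (c + 6)/(c - 6)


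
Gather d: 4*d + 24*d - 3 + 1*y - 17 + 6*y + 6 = 28*d + 7*y - 14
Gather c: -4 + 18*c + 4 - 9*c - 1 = 9*c - 1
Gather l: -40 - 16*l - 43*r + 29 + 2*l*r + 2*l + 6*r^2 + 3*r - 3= l*(2*r - 14) + 6*r^2 - 40*r - 14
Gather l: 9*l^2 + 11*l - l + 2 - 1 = 9*l^2 + 10*l + 1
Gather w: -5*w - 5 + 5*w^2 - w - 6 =5*w^2 - 6*w - 11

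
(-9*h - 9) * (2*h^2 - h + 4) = -18*h^3 - 9*h^2 - 27*h - 36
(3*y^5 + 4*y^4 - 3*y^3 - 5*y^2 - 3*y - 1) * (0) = 0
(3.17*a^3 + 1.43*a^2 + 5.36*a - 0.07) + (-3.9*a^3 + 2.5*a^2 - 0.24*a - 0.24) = -0.73*a^3 + 3.93*a^2 + 5.12*a - 0.31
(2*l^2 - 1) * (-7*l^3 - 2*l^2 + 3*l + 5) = -14*l^5 - 4*l^4 + 13*l^3 + 12*l^2 - 3*l - 5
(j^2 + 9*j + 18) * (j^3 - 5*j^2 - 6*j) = j^5 + 4*j^4 - 33*j^3 - 144*j^2 - 108*j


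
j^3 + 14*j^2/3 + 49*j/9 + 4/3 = (j + 1/3)*(j + 4/3)*(j + 3)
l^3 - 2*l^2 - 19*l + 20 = (l - 5)*(l - 1)*(l + 4)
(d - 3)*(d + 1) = d^2 - 2*d - 3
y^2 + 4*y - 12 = (y - 2)*(y + 6)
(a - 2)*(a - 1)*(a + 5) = a^3 + 2*a^2 - 13*a + 10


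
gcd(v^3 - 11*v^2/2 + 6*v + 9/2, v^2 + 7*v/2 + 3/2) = v + 1/2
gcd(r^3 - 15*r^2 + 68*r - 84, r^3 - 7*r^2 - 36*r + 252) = r^2 - 13*r + 42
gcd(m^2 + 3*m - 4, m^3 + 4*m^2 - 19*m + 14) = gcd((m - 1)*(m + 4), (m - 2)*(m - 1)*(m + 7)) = m - 1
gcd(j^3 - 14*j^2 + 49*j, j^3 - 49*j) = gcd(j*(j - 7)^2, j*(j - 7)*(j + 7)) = j^2 - 7*j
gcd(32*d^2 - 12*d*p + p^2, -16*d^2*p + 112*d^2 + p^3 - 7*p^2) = -4*d + p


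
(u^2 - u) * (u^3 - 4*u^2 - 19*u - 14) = u^5 - 5*u^4 - 15*u^3 + 5*u^2 + 14*u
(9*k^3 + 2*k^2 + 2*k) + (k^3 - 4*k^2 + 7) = 10*k^3 - 2*k^2 + 2*k + 7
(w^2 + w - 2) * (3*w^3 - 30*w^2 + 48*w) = 3*w^5 - 27*w^4 + 12*w^3 + 108*w^2 - 96*w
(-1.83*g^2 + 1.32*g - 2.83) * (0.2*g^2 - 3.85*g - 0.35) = -0.366*g^4 + 7.3095*g^3 - 5.0075*g^2 + 10.4335*g + 0.9905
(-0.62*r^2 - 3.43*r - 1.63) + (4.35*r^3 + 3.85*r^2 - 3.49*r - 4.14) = 4.35*r^3 + 3.23*r^2 - 6.92*r - 5.77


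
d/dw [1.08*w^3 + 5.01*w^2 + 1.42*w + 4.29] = 3.24*w^2 + 10.02*w + 1.42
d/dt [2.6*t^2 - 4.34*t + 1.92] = 5.2*t - 4.34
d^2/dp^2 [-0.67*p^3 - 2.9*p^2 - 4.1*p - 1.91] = -4.02*p - 5.8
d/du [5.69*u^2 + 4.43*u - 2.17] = 11.38*u + 4.43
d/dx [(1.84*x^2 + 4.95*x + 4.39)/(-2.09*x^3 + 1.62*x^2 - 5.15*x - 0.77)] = (3.8456*x^4 + 20.691*x^3 + 10.0303*x^2 - 17.0572*x + 18.797)/(4.3681*x^6 - 6.7716*x^5 + 24.1514*x^4 - 13.4674*x^3 + 24.0277*x^2 + 7.931*x + 0.5929)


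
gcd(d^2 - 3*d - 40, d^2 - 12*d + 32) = d - 8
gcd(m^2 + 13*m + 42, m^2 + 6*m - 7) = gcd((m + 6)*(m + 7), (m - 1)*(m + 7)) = m + 7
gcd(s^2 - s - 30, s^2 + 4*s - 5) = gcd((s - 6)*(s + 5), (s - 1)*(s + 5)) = s + 5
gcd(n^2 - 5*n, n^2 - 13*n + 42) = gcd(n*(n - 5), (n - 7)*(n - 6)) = 1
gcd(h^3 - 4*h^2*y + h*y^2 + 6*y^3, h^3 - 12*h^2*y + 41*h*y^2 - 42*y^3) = h^2 - 5*h*y + 6*y^2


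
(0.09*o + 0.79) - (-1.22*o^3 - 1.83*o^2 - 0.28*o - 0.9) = 1.22*o^3 + 1.83*o^2 + 0.37*o + 1.69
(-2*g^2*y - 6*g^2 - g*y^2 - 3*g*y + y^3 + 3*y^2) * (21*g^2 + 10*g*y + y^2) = -42*g^4*y - 126*g^4 - 41*g^3*y^2 - 123*g^3*y + 9*g^2*y^3 + 27*g^2*y^2 + 9*g*y^4 + 27*g*y^3 + y^5 + 3*y^4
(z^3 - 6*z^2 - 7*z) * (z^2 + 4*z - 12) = z^5 - 2*z^4 - 43*z^3 + 44*z^2 + 84*z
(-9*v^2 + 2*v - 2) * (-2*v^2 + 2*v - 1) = 18*v^4 - 22*v^3 + 17*v^2 - 6*v + 2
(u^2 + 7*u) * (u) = u^3 + 7*u^2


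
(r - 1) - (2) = r - 3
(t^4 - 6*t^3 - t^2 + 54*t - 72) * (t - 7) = t^5 - 13*t^4 + 41*t^3 + 61*t^2 - 450*t + 504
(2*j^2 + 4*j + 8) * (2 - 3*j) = -6*j^3 - 8*j^2 - 16*j + 16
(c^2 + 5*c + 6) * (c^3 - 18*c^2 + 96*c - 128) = c^5 - 13*c^4 + 12*c^3 + 244*c^2 - 64*c - 768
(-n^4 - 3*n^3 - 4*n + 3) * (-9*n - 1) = 9*n^5 + 28*n^4 + 3*n^3 + 36*n^2 - 23*n - 3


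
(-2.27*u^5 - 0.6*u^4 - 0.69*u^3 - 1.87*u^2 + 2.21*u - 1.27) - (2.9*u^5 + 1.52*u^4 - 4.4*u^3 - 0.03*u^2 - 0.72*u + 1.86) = -5.17*u^5 - 2.12*u^4 + 3.71*u^3 - 1.84*u^2 + 2.93*u - 3.13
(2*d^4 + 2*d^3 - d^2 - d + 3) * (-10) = -20*d^4 - 20*d^3 + 10*d^2 + 10*d - 30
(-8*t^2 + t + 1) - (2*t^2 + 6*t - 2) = -10*t^2 - 5*t + 3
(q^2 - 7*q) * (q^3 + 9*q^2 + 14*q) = q^5 + 2*q^4 - 49*q^3 - 98*q^2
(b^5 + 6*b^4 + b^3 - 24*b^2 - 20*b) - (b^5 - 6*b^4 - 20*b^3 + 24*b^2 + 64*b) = 12*b^4 + 21*b^3 - 48*b^2 - 84*b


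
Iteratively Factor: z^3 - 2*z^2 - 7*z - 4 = (z - 4)*(z^2 + 2*z + 1) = (z - 4)*(z + 1)*(z + 1)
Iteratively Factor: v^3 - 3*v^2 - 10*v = (v + 2)*(v^2 - 5*v) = v*(v + 2)*(v - 5)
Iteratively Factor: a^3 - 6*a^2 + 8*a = (a)*(a^2 - 6*a + 8) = a*(a - 2)*(a - 4)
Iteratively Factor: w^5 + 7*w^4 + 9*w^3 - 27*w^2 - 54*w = (w + 3)*(w^4 + 4*w^3 - 3*w^2 - 18*w) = (w + 3)^2*(w^3 + w^2 - 6*w) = (w + 3)^3*(w^2 - 2*w) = w*(w + 3)^3*(w - 2)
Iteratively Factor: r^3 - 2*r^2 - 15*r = (r - 5)*(r^2 + 3*r) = r*(r - 5)*(r + 3)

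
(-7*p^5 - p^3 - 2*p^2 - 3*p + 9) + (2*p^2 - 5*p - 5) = -7*p^5 - p^3 - 8*p + 4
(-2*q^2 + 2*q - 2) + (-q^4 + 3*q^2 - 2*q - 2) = -q^4 + q^2 - 4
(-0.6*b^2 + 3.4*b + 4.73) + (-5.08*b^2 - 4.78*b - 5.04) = -5.68*b^2 - 1.38*b - 0.31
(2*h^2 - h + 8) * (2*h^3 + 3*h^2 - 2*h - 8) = 4*h^5 + 4*h^4 + 9*h^3 + 10*h^2 - 8*h - 64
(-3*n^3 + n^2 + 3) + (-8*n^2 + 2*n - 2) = -3*n^3 - 7*n^2 + 2*n + 1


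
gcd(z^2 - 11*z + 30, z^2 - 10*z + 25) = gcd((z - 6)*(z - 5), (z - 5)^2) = z - 5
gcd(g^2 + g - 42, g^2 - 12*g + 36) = g - 6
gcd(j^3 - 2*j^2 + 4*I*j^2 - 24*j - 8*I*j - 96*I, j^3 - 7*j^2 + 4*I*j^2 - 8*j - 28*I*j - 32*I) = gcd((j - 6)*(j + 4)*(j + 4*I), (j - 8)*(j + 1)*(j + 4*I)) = j + 4*I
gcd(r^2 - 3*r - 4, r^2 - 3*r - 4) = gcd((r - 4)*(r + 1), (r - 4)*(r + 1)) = r^2 - 3*r - 4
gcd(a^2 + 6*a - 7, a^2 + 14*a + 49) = a + 7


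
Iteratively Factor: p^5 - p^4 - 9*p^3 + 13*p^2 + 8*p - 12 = (p + 1)*(p^4 - 2*p^3 - 7*p^2 + 20*p - 12) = (p + 1)*(p + 3)*(p^3 - 5*p^2 + 8*p - 4) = (p - 2)*(p + 1)*(p + 3)*(p^2 - 3*p + 2) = (p - 2)*(p - 1)*(p + 1)*(p + 3)*(p - 2)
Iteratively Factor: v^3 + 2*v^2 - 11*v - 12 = (v + 4)*(v^2 - 2*v - 3) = (v - 3)*(v + 4)*(v + 1)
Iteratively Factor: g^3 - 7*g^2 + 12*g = (g)*(g^2 - 7*g + 12) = g*(g - 4)*(g - 3)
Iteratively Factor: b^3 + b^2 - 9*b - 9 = (b - 3)*(b^2 + 4*b + 3) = (b - 3)*(b + 3)*(b + 1)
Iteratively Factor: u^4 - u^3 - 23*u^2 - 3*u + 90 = (u + 3)*(u^3 - 4*u^2 - 11*u + 30) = (u - 2)*(u + 3)*(u^2 - 2*u - 15) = (u - 5)*(u - 2)*(u + 3)*(u + 3)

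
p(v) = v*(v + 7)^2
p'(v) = v*(2*v + 14) + (v + 7)^2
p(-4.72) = -24.54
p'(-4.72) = -16.32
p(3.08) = 312.95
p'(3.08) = 163.70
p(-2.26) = -50.78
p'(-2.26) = 1.04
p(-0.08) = -3.83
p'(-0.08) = 46.78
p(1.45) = 103.53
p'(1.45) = 95.91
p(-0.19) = -8.81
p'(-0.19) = 43.79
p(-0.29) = -13.06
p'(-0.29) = 41.13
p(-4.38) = -30.07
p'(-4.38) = -16.09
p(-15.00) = -960.00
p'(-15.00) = 304.00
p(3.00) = 300.00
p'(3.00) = 160.00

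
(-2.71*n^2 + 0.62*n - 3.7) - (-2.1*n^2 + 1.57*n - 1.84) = -0.61*n^2 - 0.95*n - 1.86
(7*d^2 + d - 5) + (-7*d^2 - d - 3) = -8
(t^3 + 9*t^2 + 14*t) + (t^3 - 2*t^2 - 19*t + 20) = 2*t^3 + 7*t^2 - 5*t + 20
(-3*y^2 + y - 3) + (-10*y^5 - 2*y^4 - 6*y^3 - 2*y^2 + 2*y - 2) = -10*y^5 - 2*y^4 - 6*y^3 - 5*y^2 + 3*y - 5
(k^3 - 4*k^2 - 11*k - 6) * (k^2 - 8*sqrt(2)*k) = k^5 - 8*sqrt(2)*k^4 - 4*k^4 - 11*k^3 + 32*sqrt(2)*k^3 - 6*k^2 + 88*sqrt(2)*k^2 + 48*sqrt(2)*k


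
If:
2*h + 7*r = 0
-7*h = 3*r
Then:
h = 0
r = 0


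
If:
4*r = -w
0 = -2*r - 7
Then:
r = -7/2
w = 14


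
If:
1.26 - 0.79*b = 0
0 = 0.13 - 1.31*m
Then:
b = 1.59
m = 0.10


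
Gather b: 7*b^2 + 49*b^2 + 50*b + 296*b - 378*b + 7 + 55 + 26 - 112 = 56*b^2 - 32*b - 24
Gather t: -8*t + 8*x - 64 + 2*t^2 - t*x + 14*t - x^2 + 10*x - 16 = 2*t^2 + t*(6 - x) - x^2 + 18*x - 80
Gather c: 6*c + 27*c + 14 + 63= 33*c + 77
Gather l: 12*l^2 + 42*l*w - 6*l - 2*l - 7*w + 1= 12*l^2 + l*(42*w - 8) - 7*w + 1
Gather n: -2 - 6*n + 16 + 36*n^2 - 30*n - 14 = 36*n^2 - 36*n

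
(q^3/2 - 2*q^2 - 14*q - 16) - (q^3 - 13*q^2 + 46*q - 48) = -q^3/2 + 11*q^2 - 60*q + 32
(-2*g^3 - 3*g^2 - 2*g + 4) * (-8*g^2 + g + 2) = 16*g^5 + 22*g^4 + 9*g^3 - 40*g^2 + 8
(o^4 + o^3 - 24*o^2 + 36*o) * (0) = 0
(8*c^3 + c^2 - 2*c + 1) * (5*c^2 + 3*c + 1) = 40*c^5 + 29*c^4 + c^3 + c + 1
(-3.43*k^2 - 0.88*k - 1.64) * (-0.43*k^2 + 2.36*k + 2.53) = 1.4749*k^4 - 7.7164*k^3 - 10.0495*k^2 - 6.0968*k - 4.1492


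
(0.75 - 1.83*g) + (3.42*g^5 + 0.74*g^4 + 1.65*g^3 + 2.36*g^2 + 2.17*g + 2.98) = 3.42*g^5 + 0.74*g^4 + 1.65*g^3 + 2.36*g^2 + 0.34*g + 3.73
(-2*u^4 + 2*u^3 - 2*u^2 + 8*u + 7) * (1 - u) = 2*u^5 - 4*u^4 + 4*u^3 - 10*u^2 + u + 7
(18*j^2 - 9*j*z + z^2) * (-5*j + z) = -90*j^3 + 63*j^2*z - 14*j*z^2 + z^3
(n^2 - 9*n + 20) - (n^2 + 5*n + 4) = 16 - 14*n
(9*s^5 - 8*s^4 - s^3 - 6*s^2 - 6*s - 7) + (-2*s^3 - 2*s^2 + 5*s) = 9*s^5 - 8*s^4 - 3*s^3 - 8*s^2 - s - 7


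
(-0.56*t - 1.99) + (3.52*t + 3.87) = 2.96*t + 1.88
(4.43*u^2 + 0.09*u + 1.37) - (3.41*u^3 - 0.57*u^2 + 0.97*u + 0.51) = -3.41*u^3 + 5.0*u^2 - 0.88*u + 0.86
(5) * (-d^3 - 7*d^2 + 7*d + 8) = -5*d^3 - 35*d^2 + 35*d + 40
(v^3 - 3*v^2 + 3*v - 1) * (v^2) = v^5 - 3*v^4 + 3*v^3 - v^2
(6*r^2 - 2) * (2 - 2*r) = -12*r^3 + 12*r^2 + 4*r - 4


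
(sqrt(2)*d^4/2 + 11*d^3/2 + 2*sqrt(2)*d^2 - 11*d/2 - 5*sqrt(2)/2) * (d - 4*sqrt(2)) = sqrt(2)*d^5/2 + 3*d^4/2 - 20*sqrt(2)*d^3 - 43*d^2/2 + 39*sqrt(2)*d/2 + 20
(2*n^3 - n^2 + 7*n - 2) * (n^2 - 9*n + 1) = 2*n^5 - 19*n^4 + 18*n^3 - 66*n^2 + 25*n - 2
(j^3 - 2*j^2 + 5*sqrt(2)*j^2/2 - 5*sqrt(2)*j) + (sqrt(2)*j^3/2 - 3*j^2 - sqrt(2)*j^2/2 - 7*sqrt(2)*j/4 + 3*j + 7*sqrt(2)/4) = sqrt(2)*j^3/2 + j^3 - 5*j^2 + 2*sqrt(2)*j^2 - 27*sqrt(2)*j/4 + 3*j + 7*sqrt(2)/4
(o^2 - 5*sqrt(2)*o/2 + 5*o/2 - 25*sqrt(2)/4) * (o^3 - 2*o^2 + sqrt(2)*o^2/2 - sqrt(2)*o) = o^5 - 2*sqrt(2)*o^4 + o^4/2 - 15*o^3/2 - sqrt(2)*o^3 - 5*o^2/4 + 10*sqrt(2)*o^2 + 25*o/2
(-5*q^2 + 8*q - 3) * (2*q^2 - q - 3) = -10*q^4 + 21*q^3 + q^2 - 21*q + 9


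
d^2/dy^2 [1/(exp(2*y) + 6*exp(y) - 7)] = 2*(4*(exp(y) + 3)^2*exp(y) - (2*exp(y) + 3)*(exp(2*y) + 6*exp(y) - 7))*exp(y)/(exp(2*y) + 6*exp(y) - 7)^3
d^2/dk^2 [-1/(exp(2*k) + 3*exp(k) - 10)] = (-2*(2*exp(k) + 3)^2*exp(k) + (4*exp(k) + 3)*(exp(2*k) + 3*exp(k) - 10))*exp(k)/(exp(2*k) + 3*exp(k) - 10)^3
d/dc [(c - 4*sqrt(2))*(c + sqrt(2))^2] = 3*c^2 - 4*sqrt(2)*c - 14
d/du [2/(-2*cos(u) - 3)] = -4*sin(u)/(2*cos(u) + 3)^2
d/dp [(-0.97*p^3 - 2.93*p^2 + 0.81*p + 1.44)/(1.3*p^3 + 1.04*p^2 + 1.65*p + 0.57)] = (2.8002*p^4 - 5.307*p^3 - 12.9516*p^2 - 6.3354*p - 1.9143)/(1.69*p^6 + 2.704*p^5 + 5.3716*p^4 + 4.914*p^3 + 3.9081*p^2 + 1.881*p + 0.3249)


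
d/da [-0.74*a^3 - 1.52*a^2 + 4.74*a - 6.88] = -2.22*a^2 - 3.04*a + 4.74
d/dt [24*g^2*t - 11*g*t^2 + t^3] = 24*g^2 - 22*g*t + 3*t^2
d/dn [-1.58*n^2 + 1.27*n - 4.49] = 1.27 - 3.16*n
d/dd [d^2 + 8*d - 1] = 2*d + 8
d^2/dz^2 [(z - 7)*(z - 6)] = 2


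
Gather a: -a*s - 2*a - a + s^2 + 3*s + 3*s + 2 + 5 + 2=a*(-s - 3) + s^2 + 6*s + 9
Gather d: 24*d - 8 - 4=24*d - 12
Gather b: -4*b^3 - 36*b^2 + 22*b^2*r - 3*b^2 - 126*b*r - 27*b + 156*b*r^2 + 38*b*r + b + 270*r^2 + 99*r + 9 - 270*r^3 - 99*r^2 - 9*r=-4*b^3 + b^2*(22*r - 39) + b*(156*r^2 - 88*r - 26) - 270*r^3 + 171*r^2 + 90*r + 9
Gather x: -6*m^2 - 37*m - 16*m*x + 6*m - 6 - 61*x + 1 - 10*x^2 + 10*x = -6*m^2 - 31*m - 10*x^2 + x*(-16*m - 51) - 5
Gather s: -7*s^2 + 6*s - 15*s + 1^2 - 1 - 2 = -7*s^2 - 9*s - 2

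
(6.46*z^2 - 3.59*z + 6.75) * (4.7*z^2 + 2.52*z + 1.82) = 30.362*z^4 - 0.593800000000002*z^3 + 34.4354*z^2 + 10.4762*z + 12.285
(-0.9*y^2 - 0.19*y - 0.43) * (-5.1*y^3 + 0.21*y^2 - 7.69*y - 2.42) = 4.59*y^5 + 0.78*y^4 + 9.0741*y^3 + 3.5488*y^2 + 3.7665*y + 1.0406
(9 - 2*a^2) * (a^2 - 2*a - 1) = -2*a^4 + 4*a^3 + 11*a^2 - 18*a - 9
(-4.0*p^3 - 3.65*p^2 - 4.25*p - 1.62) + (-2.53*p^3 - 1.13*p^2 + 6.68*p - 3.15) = -6.53*p^3 - 4.78*p^2 + 2.43*p - 4.77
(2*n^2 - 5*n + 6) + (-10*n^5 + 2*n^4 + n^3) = -10*n^5 + 2*n^4 + n^3 + 2*n^2 - 5*n + 6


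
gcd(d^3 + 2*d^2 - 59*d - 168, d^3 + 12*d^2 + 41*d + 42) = d^2 + 10*d + 21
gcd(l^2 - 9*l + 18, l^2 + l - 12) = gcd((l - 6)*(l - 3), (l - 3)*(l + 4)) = l - 3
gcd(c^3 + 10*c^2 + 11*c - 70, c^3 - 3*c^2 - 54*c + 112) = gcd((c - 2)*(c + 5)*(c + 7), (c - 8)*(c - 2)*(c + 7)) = c^2 + 5*c - 14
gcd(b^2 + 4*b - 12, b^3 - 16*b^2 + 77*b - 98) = b - 2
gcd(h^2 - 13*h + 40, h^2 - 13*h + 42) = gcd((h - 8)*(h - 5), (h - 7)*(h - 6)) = 1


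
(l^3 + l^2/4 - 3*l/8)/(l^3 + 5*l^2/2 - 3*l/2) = (l + 3/4)/(l + 3)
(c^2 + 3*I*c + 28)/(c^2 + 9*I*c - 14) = (c - 4*I)/(c + 2*I)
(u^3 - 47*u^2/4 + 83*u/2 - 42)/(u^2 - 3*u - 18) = (u^2 - 23*u/4 + 7)/(u + 3)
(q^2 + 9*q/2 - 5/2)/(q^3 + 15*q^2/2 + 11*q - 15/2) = 1/(q + 3)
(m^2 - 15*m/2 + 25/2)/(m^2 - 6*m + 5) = (m - 5/2)/(m - 1)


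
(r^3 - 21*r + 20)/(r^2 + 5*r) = r - 5 + 4/r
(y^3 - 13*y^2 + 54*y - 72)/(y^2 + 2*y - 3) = (y^3 - 13*y^2 + 54*y - 72)/(y^2 + 2*y - 3)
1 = 1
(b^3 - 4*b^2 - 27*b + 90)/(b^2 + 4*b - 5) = (b^2 - 9*b + 18)/(b - 1)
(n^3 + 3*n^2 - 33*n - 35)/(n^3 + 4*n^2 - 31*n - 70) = (n + 1)/(n + 2)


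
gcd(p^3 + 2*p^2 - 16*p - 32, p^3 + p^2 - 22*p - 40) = p^2 + 6*p + 8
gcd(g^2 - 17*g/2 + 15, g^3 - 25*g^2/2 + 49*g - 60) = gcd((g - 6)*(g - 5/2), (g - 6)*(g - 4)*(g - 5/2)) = g^2 - 17*g/2 + 15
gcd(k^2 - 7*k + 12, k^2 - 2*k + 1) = 1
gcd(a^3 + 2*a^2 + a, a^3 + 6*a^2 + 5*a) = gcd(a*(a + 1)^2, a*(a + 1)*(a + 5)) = a^2 + a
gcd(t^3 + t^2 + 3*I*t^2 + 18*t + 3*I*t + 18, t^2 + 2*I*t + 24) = t + 6*I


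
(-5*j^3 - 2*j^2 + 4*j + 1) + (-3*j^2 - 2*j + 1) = -5*j^3 - 5*j^2 + 2*j + 2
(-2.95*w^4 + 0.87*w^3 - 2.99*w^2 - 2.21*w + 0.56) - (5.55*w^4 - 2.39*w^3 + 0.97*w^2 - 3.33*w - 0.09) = -8.5*w^4 + 3.26*w^3 - 3.96*w^2 + 1.12*w + 0.65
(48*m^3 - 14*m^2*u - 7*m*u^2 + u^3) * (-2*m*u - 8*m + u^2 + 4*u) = -96*m^4*u - 384*m^4 + 76*m^3*u^2 + 304*m^3*u - 9*m*u^4 - 36*m*u^3 + u^5 + 4*u^4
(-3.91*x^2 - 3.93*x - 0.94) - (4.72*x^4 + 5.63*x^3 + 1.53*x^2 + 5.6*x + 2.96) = -4.72*x^4 - 5.63*x^3 - 5.44*x^2 - 9.53*x - 3.9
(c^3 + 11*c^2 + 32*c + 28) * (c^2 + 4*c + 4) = c^5 + 15*c^4 + 80*c^3 + 200*c^2 + 240*c + 112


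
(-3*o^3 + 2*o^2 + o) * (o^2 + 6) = -3*o^5 + 2*o^4 - 17*o^3 + 12*o^2 + 6*o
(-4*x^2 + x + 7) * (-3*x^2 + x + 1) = 12*x^4 - 7*x^3 - 24*x^2 + 8*x + 7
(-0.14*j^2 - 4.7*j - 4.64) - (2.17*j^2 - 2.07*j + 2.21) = -2.31*j^2 - 2.63*j - 6.85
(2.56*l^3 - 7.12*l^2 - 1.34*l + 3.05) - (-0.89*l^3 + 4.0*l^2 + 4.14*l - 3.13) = 3.45*l^3 - 11.12*l^2 - 5.48*l + 6.18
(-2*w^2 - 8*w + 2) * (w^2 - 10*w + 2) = -2*w^4 + 12*w^3 + 78*w^2 - 36*w + 4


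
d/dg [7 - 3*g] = -3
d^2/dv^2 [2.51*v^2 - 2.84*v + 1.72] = 5.02000000000000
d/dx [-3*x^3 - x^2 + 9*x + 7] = -9*x^2 - 2*x + 9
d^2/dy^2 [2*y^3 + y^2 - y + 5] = 12*y + 2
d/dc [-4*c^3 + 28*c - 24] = 28 - 12*c^2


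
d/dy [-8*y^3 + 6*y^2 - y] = -24*y^2 + 12*y - 1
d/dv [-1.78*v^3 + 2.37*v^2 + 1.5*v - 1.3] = -5.34*v^2 + 4.74*v + 1.5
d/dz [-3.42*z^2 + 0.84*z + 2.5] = 0.84 - 6.84*z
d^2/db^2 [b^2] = 2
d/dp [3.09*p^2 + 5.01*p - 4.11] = 6.18*p + 5.01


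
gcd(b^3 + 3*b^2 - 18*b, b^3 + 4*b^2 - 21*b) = b^2 - 3*b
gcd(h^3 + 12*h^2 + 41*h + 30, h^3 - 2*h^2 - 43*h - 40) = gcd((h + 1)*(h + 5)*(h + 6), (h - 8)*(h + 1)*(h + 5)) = h^2 + 6*h + 5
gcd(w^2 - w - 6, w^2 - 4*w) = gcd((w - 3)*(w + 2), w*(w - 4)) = 1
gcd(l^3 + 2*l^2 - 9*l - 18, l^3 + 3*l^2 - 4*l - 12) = l^2 + 5*l + 6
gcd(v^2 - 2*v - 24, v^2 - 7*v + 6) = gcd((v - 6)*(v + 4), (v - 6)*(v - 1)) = v - 6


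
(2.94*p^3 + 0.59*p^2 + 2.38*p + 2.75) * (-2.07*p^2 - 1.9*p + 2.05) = -6.0858*p^5 - 6.8073*p^4 - 0.0206000000000008*p^3 - 9.005*p^2 - 0.346*p + 5.6375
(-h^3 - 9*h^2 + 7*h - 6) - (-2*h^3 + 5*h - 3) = h^3 - 9*h^2 + 2*h - 3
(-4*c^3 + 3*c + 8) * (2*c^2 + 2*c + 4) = -8*c^5 - 8*c^4 - 10*c^3 + 22*c^2 + 28*c + 32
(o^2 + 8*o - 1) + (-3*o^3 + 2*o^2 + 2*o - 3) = -3*o^3 + 3*o^2 + 10*o - 4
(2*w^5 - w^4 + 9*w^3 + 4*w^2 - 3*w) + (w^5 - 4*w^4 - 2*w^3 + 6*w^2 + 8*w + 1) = 3*w^5 - 5*w^4 + 7*w^3 + 10*w^2 + 5*w + 1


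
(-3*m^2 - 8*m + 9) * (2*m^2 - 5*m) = -6*m^4 - m^3 + 58*m^2 - 45*m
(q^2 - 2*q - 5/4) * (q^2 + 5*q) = q^4 + 3*q^3 - 45*q^2/4 - 25*q/4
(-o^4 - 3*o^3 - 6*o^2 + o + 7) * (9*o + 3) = -9*o^5 - 30*o^4 - 63*o^3 - 9*o^2 + 66*o + 21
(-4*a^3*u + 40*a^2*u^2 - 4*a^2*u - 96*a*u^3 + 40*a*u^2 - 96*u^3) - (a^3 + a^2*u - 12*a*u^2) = -4*a^3*u - a^3 + 40*a^2*u^2 - 5*a^2*u - 96*a*u^3 + 52*a*u^2 - 96*u^3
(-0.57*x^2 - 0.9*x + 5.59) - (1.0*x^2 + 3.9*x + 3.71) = -1.57*x^2 - 4.8*x + 1.88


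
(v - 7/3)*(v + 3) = v^2 + 2*v/3 - 7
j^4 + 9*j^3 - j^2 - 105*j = j*(j - 3)*(j + 5)*(j + 7)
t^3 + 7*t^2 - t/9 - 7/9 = (t - 1/3)*(t + 1/3)*(t + 7)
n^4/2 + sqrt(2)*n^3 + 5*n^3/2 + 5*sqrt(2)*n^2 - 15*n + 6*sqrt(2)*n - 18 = (n/2 + 1)*(n + 3)*(n - sqrt(2))*(n + 3*sqrt(2))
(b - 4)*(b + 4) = b^2 - 16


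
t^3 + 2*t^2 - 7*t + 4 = (t - 1)^2*(t + 4)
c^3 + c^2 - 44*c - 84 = (c - 7)*(c + 2)*(c + 6)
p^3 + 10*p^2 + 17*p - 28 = (p - 1)*(p + 4)*(p + 7)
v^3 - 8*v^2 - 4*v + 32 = (v - 8)*(v - 2)*(v + 2)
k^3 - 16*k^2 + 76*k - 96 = (k - 8)*(k - 6)*(k - 2)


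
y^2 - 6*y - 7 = (y - 7)*(y + 1)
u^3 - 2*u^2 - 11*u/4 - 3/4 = (u - 3)*(u + 1/2)^2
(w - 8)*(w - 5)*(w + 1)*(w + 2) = w^4 - 10*w^3 + 3*w^2 + 94*w + 80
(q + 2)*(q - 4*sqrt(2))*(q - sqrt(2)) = q^3 - 5*sqrt(2)*q^2 + 2*q^2 - 10*sqrt(2)*q + 8*q + 16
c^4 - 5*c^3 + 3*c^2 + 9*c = c*(c - 3)^2*(c + 1)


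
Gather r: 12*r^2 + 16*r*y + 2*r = 12*r^2 + r*(16*y + 2)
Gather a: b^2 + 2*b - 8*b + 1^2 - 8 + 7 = b^2 - 6*b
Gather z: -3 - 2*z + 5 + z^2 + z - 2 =z^2 - z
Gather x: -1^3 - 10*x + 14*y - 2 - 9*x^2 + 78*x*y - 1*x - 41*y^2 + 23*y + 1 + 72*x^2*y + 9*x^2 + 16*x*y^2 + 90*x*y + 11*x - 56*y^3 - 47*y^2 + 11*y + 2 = 72*x^2*y + x*(16*y^2 + 168*y) - 56*y^3 - 88*y^2 + 48*y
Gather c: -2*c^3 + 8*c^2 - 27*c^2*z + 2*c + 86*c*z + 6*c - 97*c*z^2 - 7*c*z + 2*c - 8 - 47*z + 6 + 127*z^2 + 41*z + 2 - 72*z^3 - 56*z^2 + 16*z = -2*c^3 + c^2*(8 - 27*z) + c*(-97*z^2 + 79*z + 10) - 72*z^3 + 71*z^2 + 10*z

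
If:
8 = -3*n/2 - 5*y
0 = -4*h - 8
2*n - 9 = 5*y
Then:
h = -2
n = 2/7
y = -59/35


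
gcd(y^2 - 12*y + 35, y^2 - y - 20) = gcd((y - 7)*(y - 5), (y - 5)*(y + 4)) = y - 5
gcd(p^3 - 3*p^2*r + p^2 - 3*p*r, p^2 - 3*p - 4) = p + 1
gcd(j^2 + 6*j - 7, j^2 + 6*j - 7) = j^2 + 6*j - 7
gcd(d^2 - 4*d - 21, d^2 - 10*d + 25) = 1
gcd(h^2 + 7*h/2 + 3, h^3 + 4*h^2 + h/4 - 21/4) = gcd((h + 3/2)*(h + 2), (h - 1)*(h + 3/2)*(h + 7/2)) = h + 3/2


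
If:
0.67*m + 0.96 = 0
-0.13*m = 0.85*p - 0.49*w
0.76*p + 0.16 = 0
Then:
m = -1.43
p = -0.21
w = -0.75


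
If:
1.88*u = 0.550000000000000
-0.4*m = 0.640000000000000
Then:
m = -1.60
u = 0.29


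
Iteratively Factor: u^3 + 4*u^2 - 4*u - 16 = (u - 2)*(u^2 + 6*u + 8) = (u - 2)*(u + 2)*(u + 4)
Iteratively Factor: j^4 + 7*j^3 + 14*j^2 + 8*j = (j + 1)*(j^3 + 6*j^2 + 8*j) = (j + 1)*(j + 2)*(j^2 + 4*j) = (j + 1)*(j + 2)*(j + 4)*(j)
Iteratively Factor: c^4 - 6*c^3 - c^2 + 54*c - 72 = (c + 3)*(c^3 - 9*c^2 + 26*c - 24) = (c - 3)*(c + 3)*(c^2 - 6*c + 8) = (c - 4)*(c - 3)*(c + 3)*(c - 2)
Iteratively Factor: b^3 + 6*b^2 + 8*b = (b + 4)*(b^2 + 2*b) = b*(b + 4)*(b + 2)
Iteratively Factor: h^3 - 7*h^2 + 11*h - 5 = (h - 5)*(h^2 - 2*h + 1) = (h - 5)*(h - 1)*(h - 1)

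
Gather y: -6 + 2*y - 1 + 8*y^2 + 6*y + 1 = 8*y^2 + 8*y - 6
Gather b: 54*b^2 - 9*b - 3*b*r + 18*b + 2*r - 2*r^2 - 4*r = 54*b^2 + b*(9 - 3*r) - 2*r^2 - 2*r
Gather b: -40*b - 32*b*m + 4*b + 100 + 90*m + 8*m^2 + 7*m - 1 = b*(-32*m - 36) + 8*m^2 + 97*m + 99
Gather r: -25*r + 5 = 5 - 25*r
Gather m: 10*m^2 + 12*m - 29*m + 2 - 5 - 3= 10*m^2 - 17*m - 6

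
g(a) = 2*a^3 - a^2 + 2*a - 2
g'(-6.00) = 230.00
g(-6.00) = -482.00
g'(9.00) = 470.00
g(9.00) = 1393.00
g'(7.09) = 289.43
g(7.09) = 674.71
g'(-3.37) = 76.88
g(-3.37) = -96.64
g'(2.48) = 33.94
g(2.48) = 27.32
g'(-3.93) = 102.53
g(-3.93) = -146.70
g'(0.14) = 1.84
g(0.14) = -1.73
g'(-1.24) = 13.71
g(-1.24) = -9.83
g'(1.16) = 7.75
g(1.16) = 2.10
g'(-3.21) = 70.24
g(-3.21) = -84.88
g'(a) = 6*a^2 - 2*a + 2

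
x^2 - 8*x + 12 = (x - 6)*(x - 2)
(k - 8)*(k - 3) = k^2 - 11*k + 24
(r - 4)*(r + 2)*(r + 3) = r^3 + r^2 - 14*r - 24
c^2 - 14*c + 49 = (c - 7)^2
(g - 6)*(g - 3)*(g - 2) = g^3 - 11*g^2 + 36*g - 36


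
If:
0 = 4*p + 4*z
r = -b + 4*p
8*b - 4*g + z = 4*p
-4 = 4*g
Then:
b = -5*z/8 - 1/2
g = -1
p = -z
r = 1/2 - 27*z/8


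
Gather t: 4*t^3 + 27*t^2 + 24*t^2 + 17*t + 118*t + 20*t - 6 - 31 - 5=4*t^3 + 51*t^2 + 155*t - 42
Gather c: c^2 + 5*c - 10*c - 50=c^2 - 5*c - 50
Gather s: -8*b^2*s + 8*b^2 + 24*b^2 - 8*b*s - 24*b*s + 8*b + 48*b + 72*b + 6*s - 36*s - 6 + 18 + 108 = 32*b^2 + 128*b + s*(-8*b^2 - 32*b - 30) + 120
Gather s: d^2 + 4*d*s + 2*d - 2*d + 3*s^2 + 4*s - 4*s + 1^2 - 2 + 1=d^2 + 4*d*s + 3*s^2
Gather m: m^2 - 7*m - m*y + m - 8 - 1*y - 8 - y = m^2 + m*(-y - 6) - 2*y - 16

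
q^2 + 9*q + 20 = (q + 4)*(q + 5)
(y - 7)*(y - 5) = y^2 - 12*y + 35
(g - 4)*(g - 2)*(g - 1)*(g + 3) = g^4 - 4*g^3 - 7*g^2 + 34*g - 24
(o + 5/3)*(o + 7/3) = o^2 + 4*o + 35/9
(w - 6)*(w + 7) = w^2 + w - 42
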